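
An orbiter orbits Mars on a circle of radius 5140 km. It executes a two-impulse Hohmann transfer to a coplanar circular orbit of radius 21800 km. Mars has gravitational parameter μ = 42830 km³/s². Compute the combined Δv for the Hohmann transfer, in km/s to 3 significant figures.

Semi-major axis of the transfer orbit: a_t = (5140 + 21800)/2 = 13470 km.
Circular speed at r₁: v₁ = √(μ/r₁) = √(42830/5140) = 2.88664 km/s.
Transfer-orbit speed at r₁ (vis-viva): v_p = √[μ(2/r₁ − 1/a_t)] = 3.67229 km/s.
First burn Δv₁ = |v_p − v₁| = 0.78565 km/s.
At r₂, v₂ = √(μ/r₂) = 1.40167 km/s.
Transfer-orbit speed at r₂: v_a = √[μ(2/r₂ − 1/a_t)] = 0.865852 km/s.
Second burn Δv₂ = |v₂ − v_a| = 0.53582 km/s.
Total Δv = Δv₁ + Δv₂ = 1.321 km/s.

Δv = 1.32 km/s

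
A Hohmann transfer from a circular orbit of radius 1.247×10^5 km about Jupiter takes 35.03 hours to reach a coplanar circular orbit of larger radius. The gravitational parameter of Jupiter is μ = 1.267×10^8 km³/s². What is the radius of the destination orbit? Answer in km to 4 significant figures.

r₂ = 1.053×10^6 km

Transfer time t = 35.03 hours = 1.26108×10^5 s, and t = π√(a_t³/μ).
So a_t = (μ t²/π²)^(1/3) = (1.267×10^8 × (1.26108×10^5)² / π²)^(1/3) = 5.8883×10^5 km.
Since a_t = (r₁ + r₂)/2, r₂ = 2a_t − r₁ = 2×5.8883×10^5 − 1.247×10^5 = 1.05296×10^6 km.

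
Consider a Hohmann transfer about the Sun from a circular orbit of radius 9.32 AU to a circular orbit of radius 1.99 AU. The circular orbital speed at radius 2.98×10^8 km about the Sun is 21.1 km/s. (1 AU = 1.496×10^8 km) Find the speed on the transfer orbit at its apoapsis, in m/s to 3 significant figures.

From the circular-orbit relation v² = μ/r at r = 2.98×10^8 km: μ = v²r = (21.1)² × 2.98×10^8 = 1.32673×10^11 km³/s².
In km: r₁ = 9.32 × 1.496×10^8 = 1.394272×10^9 km; r₂ = 1.99 × 1.496×10^8 = 2.97704×10^8 km.
Transfer-ellipse semi-major axis a_t = (r₁ + r₂)/2 = (1.394272×10^9 + 2.97704×10^8)/2 = 8.45988×10^8 km.
The apoapsis of the transfer ellipse is at r = 1.394272×10^9 km.
From the vis-viva equation, v = √[μ(2/r − 1/a_t)] = 5.787 km/s.

v = 5790 m/s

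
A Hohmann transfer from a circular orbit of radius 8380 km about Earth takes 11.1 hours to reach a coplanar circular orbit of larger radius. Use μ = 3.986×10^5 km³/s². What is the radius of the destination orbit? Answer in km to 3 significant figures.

Transfer time t = 11.1 hours = 39960 s, and t = π√(a_t³/μ).
So a_t = (μ t²/π²)^(1/3) = (3.986×10^5 × (39960)² / π²)^(1/3) = 40102 km.
Since a_t = (r₁ + r₂)/2, r₂ = 2a_t − r₁ = 2×40102 − 8380 = 71824 km.

r₂ = 71800 km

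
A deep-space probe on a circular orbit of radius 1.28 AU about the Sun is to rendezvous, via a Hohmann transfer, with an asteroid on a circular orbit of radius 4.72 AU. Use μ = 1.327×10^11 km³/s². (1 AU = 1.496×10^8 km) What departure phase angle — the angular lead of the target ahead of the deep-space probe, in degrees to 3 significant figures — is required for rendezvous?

φ = 88.8°

In km: r₁ = 1.28 × 1.496×10^8 = 1.91488×10^8 km; r₂ = 4.72 × 1.496×10^8 = 7.06112×10^8 km.
Transfer-ellipse semi-major axis a_t = (r₁ + r₂)/2 = (1.91488×10^8 + 7.06112×10^8)/2 = 4.488×10^8 km.
Transfer time t = π√(a_t³/μ) = 8.200×10^7 s.
The target's mean motion on its circular orbit is ω₂ = √(μ/r₂³) = 1.941×10^-8 rad/s.
Angle swept by the target during transfer: ω₂·t = 1.592 rad = 91.21°.
The deep-space probe traverses 180° on the transfer ellipse, so the target must lead by 180° − 91.21° = 88.8°.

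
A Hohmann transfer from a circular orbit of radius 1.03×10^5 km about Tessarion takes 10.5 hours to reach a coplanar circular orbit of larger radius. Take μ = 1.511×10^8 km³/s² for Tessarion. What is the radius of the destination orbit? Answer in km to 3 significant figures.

r₂ = 4.56×10^5 km

Transfer time t = 10.5 hours = 37800 s, and t = π√(a_t³/μ).
So a_t = (μ t²/π²)^(1/3) = (1.511×10^8 × (37800)² / π²)^(1/3) = 2.7967×10^5 km.
Since a_t = (r₁ + r₂)/2, r₂ = 2a_t − r₁ = 2×2.7967×10^5 − 1.030×10^5 = 4.5634×10^5 km.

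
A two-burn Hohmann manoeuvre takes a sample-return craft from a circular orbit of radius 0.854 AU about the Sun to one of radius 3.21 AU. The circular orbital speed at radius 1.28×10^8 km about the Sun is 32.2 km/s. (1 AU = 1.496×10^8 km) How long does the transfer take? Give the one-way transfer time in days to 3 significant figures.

t = 529 days

From the circular-orbit relation v² = μ/r at r = 1.28×10^8 km: μ = v²r = (32.2)² × 1.28×10^8 = 1.32716×10^11 km³/s².
In km: r₁ = 0.854 × 1.496×10^8 = 1.277584×10^8 km; r₂ = 3.21 × 1.496×10^8 = 4.80216×10^8 km.
Transfer-ellipse semi-major axis a_t = (r₁ + r₂)/2 = (1.277584×10^8 + 4.80216×10^8)/2 = 3.039872×10^8 km.
Half the transfer-orbit period gives t = π√(a_t³/μ) = 4.571×10^7 s.
Converting: 4.571×10^7 s ÷ 86400 s/day = 529 days.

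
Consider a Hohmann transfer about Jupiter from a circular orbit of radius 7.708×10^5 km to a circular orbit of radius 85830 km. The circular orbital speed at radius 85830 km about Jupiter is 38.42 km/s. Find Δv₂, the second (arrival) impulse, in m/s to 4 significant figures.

From the circular-orbit relation v² = μ/r at r = 85830 km: μ = v²r = (38.42)² × 85830 = 1.26693×10^8 km³/s².
Transfer-ellipse semi-major axis a_t = (r₁ + r₂)/2 = (7.708×10^5 + 85830)/2 = 4.28315×10^5 km.
On the circular orbit at r = 85830 km, v_c = √(μ/r) = 38.42 km/s.
Vis-viva on the transfer ellipse at r = 85830 km gives v_t = √[μ(2/r − 1/a_t)] = 51.54 km/s.
Δv₂ = |v_t − v_c| = |51.54 − 38.42| = 13.12 km/s.

Δv₂ = 13120 m/s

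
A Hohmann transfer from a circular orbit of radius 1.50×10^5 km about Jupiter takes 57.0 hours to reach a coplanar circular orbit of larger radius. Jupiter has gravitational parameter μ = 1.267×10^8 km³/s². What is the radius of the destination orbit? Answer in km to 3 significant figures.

r₂ = 1.48×10^6 km

Transfer time t = 57.0 hours = 2.052×10^5 s, and t = π√(a_t³/μ).
So a_t = (μ t²/π²)^(1/3) = (1.267×10^8 × (2.052×10^5)² / π²)^(1/3) = 8.1460×10^5 km.
Since a_t = (r₁ + r₂)/2, r₂ = 2a_t − r₁ = 2×8.1460×10^5 − 1.500×10^5 = 1.4792×10^6 km.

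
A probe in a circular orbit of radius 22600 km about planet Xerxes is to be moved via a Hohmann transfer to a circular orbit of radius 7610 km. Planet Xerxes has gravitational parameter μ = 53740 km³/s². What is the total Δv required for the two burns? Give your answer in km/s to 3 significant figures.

Δv = 1.04 km/s

Transfer-ellipse semi-major axis a_t = (r₁ + r₂)/2 = (22600 + 7610)/2 = 15105 km.
Circular speed at r₁: v₁ = √(μ/r₁) = √(53740/22600) = 1.5420 km/s.
Transfer-orbit speed at r₁ (vis-viva equation): v_a = √[μ(2/r₁ − 1/a_t)] = 1.0945 km/s.
First burn Δv₁ = |v_a − v₁| = 0.4475 km/s.
At r₂, v₂ = √(μ/r₂) = 2.6574 km/s.
Transfer-orbit speed at r₂: v_p = √[μ(2/r₂ − 1/a_t)] = 3.2505 km/s.
Second burn Δv₂ = |v₂ − v_p| = 0.5931 km/s.
Total Δv = Δv₁ + Δv₂ = 1.041 km/s.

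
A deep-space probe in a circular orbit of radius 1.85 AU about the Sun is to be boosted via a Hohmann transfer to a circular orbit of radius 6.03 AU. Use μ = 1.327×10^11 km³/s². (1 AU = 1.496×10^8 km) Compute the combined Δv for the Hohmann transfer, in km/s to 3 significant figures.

Δv = 9.01 km/s

In km: r₁ = 1.85 × 1.496×10^8 = 2.7676×10^8 km; r₂ = 6.03 × 1.496×10^8 = 9.02088×10^8 km.
Semi-major axis of the transfer orbit: a_t = (2.7676×10^8 + 9.02088×10^8)/2 = 5.89424×10^8 km.
At r₁ the circular-orbit speed is v₁ = √(μ/r₁) = 21.897 km/s.
On the transfer ellipse at r₁, vis-viva equation gives v_p = √[μ(2/r₁ − 1/a_t)] = 27.089 km/s.
First burn Δv₁ = |v_p − v₁| = 5.192 km/s.
Circular speed at r₂: v₂ = √(μ/r₂) = 12.129 km/s.
Transfer-orbit speed at r₂: v_a = √[μ(2/r₂ − 1/a_t)] = 8.3109 km/s.
Second burn Δv₂ = |v₂ − v_a| = 3.818 km/s.
Total Δv = Δv₁ + Δv₂ = 9.010 km/s.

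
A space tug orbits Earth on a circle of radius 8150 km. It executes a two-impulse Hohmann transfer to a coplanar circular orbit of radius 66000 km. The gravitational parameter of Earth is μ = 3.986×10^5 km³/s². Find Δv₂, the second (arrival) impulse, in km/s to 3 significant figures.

Δv₂ = 1.31 km/s

Semi-major axis of the transfer orbit: a_t = (8150 + 66000)/2 = 37075 km.
On the circular orbit at r = 66000 km, v_c = √(μ/r) = 2.4575 km/s.
Vis-viva on the transfer ellipse at r = 66000 km gives v_t = √[μ(2/r − 1/a_t)] = 1.1522 km/s.
Δv₂ = |v_t − v_c| = |1.1522 − 2.4575| = 1.305 km/s.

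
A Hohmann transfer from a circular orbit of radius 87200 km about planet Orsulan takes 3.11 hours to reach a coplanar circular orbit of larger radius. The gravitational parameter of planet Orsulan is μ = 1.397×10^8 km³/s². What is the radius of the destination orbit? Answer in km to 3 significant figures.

r₂ = 1.55×10^5 km

Transfer time t = 3.11 hours = 11196 s, and t = π√(a_t³/μ).
So a_t = (μ t²/π²)^(1/3) = (1.397×10^8 × (11196)² / π²)^(1/3) = 1.2106×10^5 km.
Since a_t = (r₁ + r₂)/2, r₂ = 2a_t − r₁ = 2×1.2106×10^5 − 87200 = 1.5492×10^5 km.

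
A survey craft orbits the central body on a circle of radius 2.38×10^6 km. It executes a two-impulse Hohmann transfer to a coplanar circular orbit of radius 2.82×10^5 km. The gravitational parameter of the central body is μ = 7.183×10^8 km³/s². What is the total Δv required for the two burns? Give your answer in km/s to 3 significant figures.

Transfer-ellipse semi-major axis a_t = (r₁ + r₂)/2 = (2.380×10^6 + 2.820×10^5)/2 = 1.331×10^6 km.
Circular speed at r₁: v₁ = √(μ/r₁) = √(7.183×10^8/2.380×10^6) = 17.372585 km/s.
Transfer-orbit speed at r₁ (vis-viva equation): v_a = √[μ(2/r₁ − 1/a_t)] = 7.9965007 km/s.
First burn Δv₁ = |v_a − v₁| = 9.37608 km/s.
At r₂, v₂ = √(μ/r₂) = 50.4694 km/s.
Transfer-orbit speed at r₂: v_p = √[μ(2/r₂ − 1/a_t)] = 67.4882 km/s.
Second burn Δv₂ = |v₂ − v_p| = 17.0188 km/s.
Δv = Δv₁ + Δv₂ = 9.37608 + 17.0188 = 26.39 km/s.

Δv = 26.4 km/s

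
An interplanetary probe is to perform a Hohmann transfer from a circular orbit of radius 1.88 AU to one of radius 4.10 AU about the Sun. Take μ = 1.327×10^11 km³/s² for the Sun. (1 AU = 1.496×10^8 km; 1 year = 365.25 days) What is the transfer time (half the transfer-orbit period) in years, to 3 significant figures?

t = 2.59 years

In km: r₁ = 1.88 × 1.496×10^8 = 2.81248×10^8 km; r₂ = 4.10 × 1.496×10^8 = 6.1336×10^8 km.
Transfer-ellipse semi-major axis a_t = (r₁ + r₂)/2 = (2.81248×10^8 + 6.1336×10^8)/2 = 4.47304×10^8 km.
Transfer time t = π√(a_t³/μ) = π√((4.47304×10^8)³ / 1.327×10^11) = 8.159×10^7 s.
Converting: 8.159×10^7 s ÷ 3.15576×10^7 s/year (365.25 × 86400) = 2.59 years.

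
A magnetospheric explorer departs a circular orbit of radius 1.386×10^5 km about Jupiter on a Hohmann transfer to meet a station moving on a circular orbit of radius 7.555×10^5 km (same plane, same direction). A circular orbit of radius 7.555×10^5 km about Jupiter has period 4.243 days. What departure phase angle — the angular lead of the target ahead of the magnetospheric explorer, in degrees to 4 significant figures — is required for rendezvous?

φ = 98.07°

From Kepler's third law T² = 4π²r³/μ at r = 7.555×10^5 km, T = 4.243 days = 4.243 × 86400 s = 3.665952×10^5 s: μ = 4π²r³/T² = 1.26675×10^8 km³/s².
Semi-major axis of the transfer orbit: a_t = (1.386×10^5 + 7.555×10^5)/2 = 4.4705×10^5 km.
Transfer time t = π√(a_t³/μ) = 83430 s.
The target's mean motion on its circular orbit is ω₂ = √(μ/r₂³) = 1.714×10^-5 rad/s.
Angle swept by the target during transfer: ω₂·t = 1.430 rad = 81.93°.
The magnetospheric explorer traverses 180° on the transfer ellipse, so the target must lead by 180° − 81.93° = 98.07°.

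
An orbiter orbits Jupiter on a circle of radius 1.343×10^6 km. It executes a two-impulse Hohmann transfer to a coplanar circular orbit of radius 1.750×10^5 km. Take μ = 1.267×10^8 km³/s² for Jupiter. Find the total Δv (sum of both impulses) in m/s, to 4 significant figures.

Δv = 13930 m/s

The Hohmann ellipse has a_t = (r₁ + r₂)/2 = 7.590×10^5 km.
At r₁ the circular-orbit speed is v₁ = √(μ/r₁) = 9.713 km/s.
Transfer-orbit speed at r₁ (v² = μ(2/r − 1/a)): v_a = √[μ(2/r₁ − 1/a_t)] = 4.664 km/s.
First burn Δv₁ = |v_a − v₁| = 5.049 km/s.
Circular speed at r₂: v₂ = √(μ/r₂) = 26.907 km/s.
Transfer-orbit speed at r₂: v_p = √[μ(2/r₂ − 1/a_t)] = 35.792 km/s.
Second burn Δv₂ = |v₂ − v_p| = 8.885 km/s.
Total Δv = Δv₁ + Δv₂ = 13.93 km/s.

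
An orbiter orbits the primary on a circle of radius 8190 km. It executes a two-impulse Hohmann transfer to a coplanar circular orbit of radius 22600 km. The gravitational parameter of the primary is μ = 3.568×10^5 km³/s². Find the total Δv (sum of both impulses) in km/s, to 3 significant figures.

Transfer-ellipse semi-major axis a_t = (r₁ + r₂)/2 = (8190 + 22600)/2 = 15395 km.
At r₁ the circular-orbit speed is v₁ = √(μ/r₁) = 6.600 km/s.
On the transfer ellipse at r₁, v² = μ(2/r − 1/a) gives v_p = √[μ(2/r₁ − 1/a_t)] = 7.997 km/s.
First burn Δv₁ = |v_p − v₁| = 1.397 km/s.
At r₂, v₂ = √(μ/r₂) = 3.973 km/s.
Transfer-orbit speed at r₂: v_a = √[μ(2/r₂ − 1/a_t)] = 2.898 km/s.
Second burn Δv₂ = |v₂ − v_a| = 1.075 km/s.
Δv = Δv₁ + Δv₂ = 1.397 + 1.075 = 2.472 km/s.

Δv = 2.47 km/s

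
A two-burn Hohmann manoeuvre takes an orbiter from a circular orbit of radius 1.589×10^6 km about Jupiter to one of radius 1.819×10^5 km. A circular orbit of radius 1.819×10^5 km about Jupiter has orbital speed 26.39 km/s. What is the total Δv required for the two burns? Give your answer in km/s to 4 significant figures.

Δv = 13.84 km/s

From the circular-orbit relation v² = μ/r at r = 1.819×10^5 km: μ = v²r = (26.39)² × 1.819×10^5 = 1.26681×10^8 km³/s².
Transfer-ellipse semi-major axis a_t = (r₁ + r₂)/2 = (1.589×10^6 + 1.819×10^5)/2 = 8.8545×10^5 km.
At r₁ the circular-orbit speed is v₁ = √(μ/r₁) = 8.929 km/s.
Transfer-orbit speed at r₁ (v² = μ(2/r − 1/a)): v_a = √[μ(2/r₁ − 1/a_t)] = 4.047 km/s.
First burn Δv₁ = |v_a − v₁| = 4.882 km/s.
At r₂, v₂ = √(μ/r₂) = 26.390 km/s.
Transfer-orbit speed at r₂: v_p = √[μ(2/r₂ − 1/a_t)] = 35.352 km/s.
Second burn Δv₂ = |v₂ − v_p| = 8.962 km/s.
Δv = Δv₁ + Δv₂ = 4.882 + 8.962 = 13.84 km/s.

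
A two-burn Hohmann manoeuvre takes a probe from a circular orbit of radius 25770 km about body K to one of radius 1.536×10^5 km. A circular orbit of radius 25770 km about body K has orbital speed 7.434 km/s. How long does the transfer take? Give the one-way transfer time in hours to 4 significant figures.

From the circular-orbit relation v² = μ/r at r = 25770 km: μ = v²r = (7.434)² × 25770 = 1.42416×10^6 km³/s².
Transfer-ellipse semi-major axis a_t = (r₁ + r₂)/2 = (25770 + 1.536×10^5)/2 = 89685 km.
Transfer time t = π√(a_t³/μ) = π√((89685)³ / 1.42416×10^6) = 70700 s.
Converting: 70700 s ÷ 3600 s/hour = 19.64 hours.

t = 19.64 hours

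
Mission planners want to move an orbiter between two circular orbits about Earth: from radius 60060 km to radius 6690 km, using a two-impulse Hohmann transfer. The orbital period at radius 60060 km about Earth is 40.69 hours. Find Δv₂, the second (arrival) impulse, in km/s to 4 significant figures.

From Kepler's third law T² = 4π²r³/μ at r = 60060 km, T = 40.69 hours = 40.69 × 3600 s = 1.46484×10^5 s: μ = 4π²r³/T² = 3.98598×10^5 km³/s².
Semi-major axis of the transfer orbit: a_t = (60060 + 6690)/2 = 33375 km.
On the circular orbit at r = 6690 km, v_c = √(μ/r) = 7.7189 km/s.
Transfer-orbit speed at the same r (vis-viva, a = a_t): v_t = √[μ(2/r − 1/a_t)] = 10.355 km/s.
Δv₂ = |v_t − v_c| = |10.355 − 7.7189| = 2.636 km/s.

Δv₂ = 2.636 km/s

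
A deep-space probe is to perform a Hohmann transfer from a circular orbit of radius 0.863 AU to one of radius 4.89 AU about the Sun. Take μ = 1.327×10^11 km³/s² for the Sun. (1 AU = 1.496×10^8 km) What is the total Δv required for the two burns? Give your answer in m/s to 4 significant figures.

Δv = 15830 m/s

In km: r₁ = 0.863 × 1.496×10^8 = 1.291048×10^8 km; r₂ = 4.89 × 1.496×10^8 = 7.31544×10^8 km.
The Hohmann ellipse has a_t = (r₁ + r₂)/2 = 4.303244×10^8 km.
At r₁ the circular-orbit speed is v₁ = √(μ/r₁) = 32.060 km/s.
Transfer-orbit speed at r₁ (vis-viva equation): v_p = √[μ(2/r₁ − 1/a_t)] = 41.801 km/s.
First burn Δv₁ = |v_p − v₁| = 9.741 km/s.
At r₂, v₂ = √(μ/r₂) = 13.468 km/s.
Transfer-orbit speed at r₂: v_a = √[μ(2/r₂ − 1/a_t)] = 7.3771 km/s.
Second burn Δv₂ = |v₂ − v_a| = 6.091 km/s.
Δv = Δv₁ + Δv₂ = 9.741 + 6.091 = 15.83 km/s.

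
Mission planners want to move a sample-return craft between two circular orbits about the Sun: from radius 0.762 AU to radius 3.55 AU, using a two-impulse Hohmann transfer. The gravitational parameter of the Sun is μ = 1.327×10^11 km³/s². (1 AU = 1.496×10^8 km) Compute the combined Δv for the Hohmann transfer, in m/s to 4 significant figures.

Δv = 16070 m/s

In km: r₁ = 0.762 × 1.496×10^8 = 1.139952×10^8 km; r₂ = 3.55 × 1.496×10^8 = 5.3108×10^8 km.
Transfer-ellipse semi-major axis a_t = (r₁ + r₂)/2 = (1.139952×10^8 + 5.3108×10^8)/2 = 3.225376×10^8 km.
Circular speed at r₁: v₁ = √(μ/r₁) = √(1.327×10^11/1.139952×10^8) = 34.119 km/s.
Transfer-orbit speed at r₁ (vis-viva): v_p = √[μ(2/r₁ − 1/a_t)] = 43.781 km/s.
First burn Δv₁ = |v_p − v₁| = 9.662 km/s.
Circular speed at r₂: v₂ = √(μ/r₂) = 15.807 km/s.
Transfer-orbit speed at r₂: v_a = √[μ(2/r₂ − 1/a_t)] = 9.3974 km/s.
Second burn Δv₂ = |v₂ − v_a| = 6.410 km/s.
Total Δv = Δv₁ + Δv₂ = 16.07 km/s.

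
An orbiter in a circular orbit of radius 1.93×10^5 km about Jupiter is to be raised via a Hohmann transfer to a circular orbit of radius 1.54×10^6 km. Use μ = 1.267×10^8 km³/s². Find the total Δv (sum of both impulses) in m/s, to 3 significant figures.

The Hohmann ellipse has a_t = (r₁ + r₂)/2 = 8.665×10^5 km.
At r₁ the circular-orbit speed is v₁ = √(μ/r₁) = 25.6218 km/s.
Transfer-orbit speed at r₁ (vis-viva equation): v_p = √[μ(2/r₁ − 1/a_t)] = 34.1575 km/s.
First burn Δv₁ = |v_p − v₁| = 8.536 km/s.
Circular speed at r₂: v₂ = √(μ/r₂) = 9.0704 km/s.
Transfer-orbit speed at r₂: v_a = √[μ(2/r₂ − 1/a_t)] = 4.2808 km/s.
Second burn Δv₂ = |v₂ − v_a| = 4.790 km/s.
Total Δv = Δv₁ + Δv₂ = 13.33 km/s.

Δv = 13300 m/s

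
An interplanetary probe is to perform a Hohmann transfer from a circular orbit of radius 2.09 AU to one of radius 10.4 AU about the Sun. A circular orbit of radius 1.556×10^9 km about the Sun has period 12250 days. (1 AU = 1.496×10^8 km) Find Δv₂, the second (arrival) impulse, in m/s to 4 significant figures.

From Kepler's third law T² = 4π²r³/μ at r = 1.556×10^9 km, T = 12250 days = 12250 × 86400 s = 1.0584×10^9 s: μ = 4π²r³/T² = 1.32767×10^11 km³/s².
In km: r₁ = 2.09 × 1.496×10^8 = 3.12664×10^8 km; r₂ = 10.4 × 1.496×10^8 = 1.55584×10^9 km.
The Hohmann ellipse has a_t = (r₁ + r₂)/2 = 9.34252×10^8 km.
On the circular orbit at r = 1.55584×10^9 km, v_c = √(μ/r) = 9.238 km/s.
Vis-viva on the transfer ellipse at r = 1.55584×10^9 km gives v_t = √[μ(2/r − 1/a_t)] = 5.344 km/s.
Δv₂ = |v_t − v_c| = |5.344 − 9.238| = 3.894 km/s.

Δv₂ = 3894 m/s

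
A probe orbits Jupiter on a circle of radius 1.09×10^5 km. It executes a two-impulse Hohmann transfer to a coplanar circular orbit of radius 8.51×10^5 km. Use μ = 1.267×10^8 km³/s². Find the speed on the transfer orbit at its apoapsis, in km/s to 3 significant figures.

v = 5.81 km/s

Semi-major axis of the transfer orbit: a_t = (1.090×10^5 + 8.510×10^5)/2 = 4.800×10^5 km.
The apoapsis of the transfer ellipse is at r = 8.510×10^5 km.
Applying v² = μ(2/r − 1/a_t): v = 5.815 km/s.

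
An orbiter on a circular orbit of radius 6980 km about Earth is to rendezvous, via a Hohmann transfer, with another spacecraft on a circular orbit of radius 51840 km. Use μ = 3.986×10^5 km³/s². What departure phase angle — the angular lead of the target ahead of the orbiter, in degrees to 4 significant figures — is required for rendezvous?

The Hohmann ellipse has a_t = (r₁ + r₂)/2 = 29410 km.
The half-period of the transfer ellipse is t = π√(a_t³/μ) = 25097 s.
Target angular speed ω₂ = √(μ/r₂³) = 5.3490×10^-5 rad/s.
Angle swept by the target during transfer: ω₂·t = 1.34244 rad = 76.92°.
Arrival is 180° from departure on the ellipse, so φ = 180° − 76.92° = 103.1°.

φ = 103.1°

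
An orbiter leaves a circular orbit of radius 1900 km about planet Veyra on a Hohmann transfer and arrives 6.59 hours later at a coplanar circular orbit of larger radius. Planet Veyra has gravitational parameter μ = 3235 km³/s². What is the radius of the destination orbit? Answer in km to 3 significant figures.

r₂ = 9490 km

Transfer time t = 6.59 hours = 23724 s, and t = π√(a_t³/μ).
So a_t = (μ t²/π²)^(1/3) = (3235 × (23724)² / π²)^(1/3) = 5692.7 km.
Since a_t = (r₁ + r₂)/2, r₂ = 2a_t − r₁ = 2×5692.7 − 1900 = 9485.4 km.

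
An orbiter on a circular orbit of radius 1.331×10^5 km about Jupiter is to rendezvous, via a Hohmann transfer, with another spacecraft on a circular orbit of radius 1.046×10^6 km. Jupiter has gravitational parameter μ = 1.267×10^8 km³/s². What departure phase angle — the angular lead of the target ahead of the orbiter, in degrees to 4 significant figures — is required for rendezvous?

φ = 103.8°

Transfer-ellipse semi-major axis a_t = (r₁ + r₂)/2 = (1.331×10^5 + 1.046×10^6)/2 = 5.8955×10^5 km.
Transfer time t = π√(a_t³/μ) = 1.263405×10^5 s.
The target's mean motion on its circular orbit is ω₂ = √(μ/r₂³) = 1.052182×10^-5 rad/s.
Angle swept by the target during transfer: ω₂·t = 1.329332 rad = 76.17°.
Arrival is 180° from departure on the ellipse, so φ = 180° − 76.17° = 103.8°.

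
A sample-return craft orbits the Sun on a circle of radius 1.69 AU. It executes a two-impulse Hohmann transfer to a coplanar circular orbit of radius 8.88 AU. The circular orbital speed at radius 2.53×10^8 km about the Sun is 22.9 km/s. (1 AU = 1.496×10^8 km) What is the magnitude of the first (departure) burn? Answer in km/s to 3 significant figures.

Δv₁ = 6.79 km/s

From the circular-orbit relation v² = μ/r at r = 2.53×10^8 km: μ = v²r = (22.9)² × 2.53×10^8 = 1.32676×10^11 km³/s².
In km: r₁ = 1.69 × 1.496×10^8 = 2.52824×10^8 km; r₂ = 8.88 × 1.496×10^8 = 1.328448×10^9 km.
The Hohmann ellipse has a_t = (r₁ + r₂)/2 = 7.90636×10^8 km.
On the circular orbit at r = 2.52824×10^8 km, v_c = √(μ/r) = 22.908 km/s.
Vis-viva on the transfer ellipse at r = 2.52824×10^8 km gives v_t = √[μ(2/r − 1/a_t)] = 29.694 km/s.
Δv₁ = |v_t − v_c| = |29.694 − 22.908| = 6.786 km/s.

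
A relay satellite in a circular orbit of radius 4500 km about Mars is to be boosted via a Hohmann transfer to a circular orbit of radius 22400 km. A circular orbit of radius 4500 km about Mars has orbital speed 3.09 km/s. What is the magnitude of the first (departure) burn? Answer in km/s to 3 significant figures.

From the circular-orbit relation v² = μ/r at r = 4500 km: μ = v²r = (3.09)² × 4500 = 42966.4 km³/s².
Transfer-ellipse semi-major axis a_t = (r₁ + r₂)/2 = (4500 + 22400)/2 = 13450 km.
On the circular orbit at r = 4500 km, v_c = √(μ/r) = 3.0900 km/s.
Vis-viva on the transfer ellipse at r = 4500 km gives v_t = √[μ(2/r − 1/a_t)] = 3.9877 km/s.
Δv₁ = |v_t − v_c| = |3.9877 − 3.0900| = 0.8977 km/s.

Δv₁ = 0.898 km/s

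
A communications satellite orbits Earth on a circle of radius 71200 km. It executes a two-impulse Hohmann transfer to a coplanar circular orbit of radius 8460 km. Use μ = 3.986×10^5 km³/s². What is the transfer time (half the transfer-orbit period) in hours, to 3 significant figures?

t = 11.0 hours

Transfer-ellipse semi-major axis a_t = (r₁ + r₂)/2 = (71200 + 8460)/2 = 39830 km.
Half the transfer-orbit period gives t = π√(a_t³/μ) = 39550 s.
Converting: 39550 s ÷ 3600 s/hour = 11.0 hours.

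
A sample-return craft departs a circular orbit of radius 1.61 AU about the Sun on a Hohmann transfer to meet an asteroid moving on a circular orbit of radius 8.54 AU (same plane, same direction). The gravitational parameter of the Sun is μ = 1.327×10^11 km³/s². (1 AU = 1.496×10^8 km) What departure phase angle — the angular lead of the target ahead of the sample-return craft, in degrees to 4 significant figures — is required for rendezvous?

In km: r₁ = 1.61 × 1.496×10^8 = 2.40856×10^8 km; r₂ = 8.54 × 1.496×10^8 = 1.277584×10^9 km.
The Hohmann ellipse has a_t = (r₁ + r₂)/2 = 7.5922×10^8 km.
Transfer time t = π√(a_t³/μ) = 1.8041×10^8 s.
The target's mean motion on its circular orbit is ω₂ = √(μ/r₂³) = 7.9772×10^-9 rad/s.
Angle swept by the target during transfer: ω₂·t = 1.4392 rad = 82.46°.
Arrival is 180° from departure on the ellipse, so φ = 180° − 82.46° = 97.54°.

φ = 97.54°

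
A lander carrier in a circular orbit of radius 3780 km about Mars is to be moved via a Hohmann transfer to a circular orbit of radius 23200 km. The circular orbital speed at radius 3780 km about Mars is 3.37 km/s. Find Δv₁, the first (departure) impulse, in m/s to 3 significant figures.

From the circular-orbit relation v² = μ/r at r = 3780 km: μ = v²r = (3.37)² × 3780 = 42929.1 km³/s².
Semi-major axis of the transfer orbit: a_t = (3780 + 23200)/2 = 13490 km.
On the circular orbit at r = 3780 km, v_c = √(μ/r) = 3.370 km/s.
Vis-viva on the transfer ellipse at r = 3780 km gives v_t = √[μ(2/r − 1/a_t)] = 4.419 km/s.
Δv₁ = |v_t − v_c| = |4.419 − 3.370| = 1.049 km/s.

Δv₁ = 1050 m/s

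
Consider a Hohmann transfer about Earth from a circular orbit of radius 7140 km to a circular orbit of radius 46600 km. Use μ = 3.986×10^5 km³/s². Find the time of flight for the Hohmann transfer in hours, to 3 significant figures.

Transfer-ellipse semi-major axis a_t = (r₁ + r₂)/2 = (7140 + 46600)/2 = 26870 km.
By Kepler's third law the transfer-orbit period is T = 2π√(a_t³/μ), so t = T/2 = 21920 s.
Converting: 21920 s ÷ 3600 s/hour = 6.09 hours.

t = 6.09 hours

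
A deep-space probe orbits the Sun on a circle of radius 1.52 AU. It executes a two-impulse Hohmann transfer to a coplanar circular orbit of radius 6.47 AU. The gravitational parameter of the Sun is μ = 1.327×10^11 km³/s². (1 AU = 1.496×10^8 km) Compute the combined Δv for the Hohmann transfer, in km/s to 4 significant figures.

In km: r₁ = 1.52 × 1.496×10^8 = 2.27392×10^8 km; r₂ = 6.47 × 1.496×10^8 = 9.67912×10^8 km.
The Hohmann ellipse has a_t = (r₁ + r₂)/2 = 5.97652×10^8 km.
Circular speed at r₁: v₁ = √(μ/r₁) = √(1.327×10^11/2.27392×10^8) = 24.1573 km/s.
Transfer-orbit speed at r₁ (vis-viva): v_p = √[μ(2/r₁ − 1/a_t)] = 30.7427 km/s.
First burn Δv₁ = |v_p − v₁| = 6.585 km/s.
Circular speed at r₂: v₂ = √(μ/r₂) = 11.709 km/s.
Transfer-orbit speed at r₂: v_a = √[μ(2/r₂ − 1/a_t)] = 7.2224 km/s.
Second burn Δv₂ = |v₂ − v_a| = 4.487 km/s.
Total Δv = Δv₁ + Δv₂ = 11.07 km/s.

Δv = 11.07 km/s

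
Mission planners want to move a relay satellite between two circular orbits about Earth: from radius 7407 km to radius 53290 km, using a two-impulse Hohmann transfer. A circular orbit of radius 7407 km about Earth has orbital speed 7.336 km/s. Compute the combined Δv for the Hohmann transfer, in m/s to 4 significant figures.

Δv = 3769 m/s

From the circular-orbit relation v² = μ/r at r = 7407 km: μ = v²r = (7.336)² × 7407 = 3.98622×10^5 km³/s².
The Hohmann ellipse has a_t = (r₁ + r₂)/2 = 30348.5 km.
At r₁ the circular-orbit speed is v₁ = √(μ/r₁) = 7.336 km/s.
On the transfer ellipse at r₁, vis-viva gives v_p = √[μ(2/r₁ − 1/a_t)] = 9.721 km/s.
First burn Δv₁ = |v_p − v₁| = 2.385 km/s.
Circular speed at r₂: v₂ = √(μ/r₂) = 2.735 km/s.
Transfer-orbit speed at r₂: v_a = √[μ(2/r₂ − 1/a_t)] = 1.351 km/s.
Second burn Δv₂ = |v₂ − v_a| = 1.384 km/s.
Δv = Δv₁ + Δv₂ = 2.385 + 1.384 = 3.769 km/s.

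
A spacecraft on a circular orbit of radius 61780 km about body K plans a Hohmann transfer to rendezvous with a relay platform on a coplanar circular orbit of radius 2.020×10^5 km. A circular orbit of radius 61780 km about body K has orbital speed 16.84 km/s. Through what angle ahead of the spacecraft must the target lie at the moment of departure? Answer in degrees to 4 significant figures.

φ = 85.04°

From the circular-orbit relation v² = μ/r at r = 61780 km: μ = v²r = (16.84)² × 61780 = 1.75199×10^7 km³/s².
The Hohmann ellipse has a_t = (r₁ + r₂)/2 = 1.3189×10^5 km.
The half-period of the transfer ellipse is t = π√(a_t³/μ) = 35950.2 s.
The target's mean motion on its circular orbit is ω₂ = √(μ/r₂³) = 4.61040×10^-5 rad/s.
Angle swept by the target during transfer: ω₂·t = 1.65745 rad = 94.96°.
Arrival is 180° from departure on the ellipse, so φ = 180° − 94.96° = 85.04°.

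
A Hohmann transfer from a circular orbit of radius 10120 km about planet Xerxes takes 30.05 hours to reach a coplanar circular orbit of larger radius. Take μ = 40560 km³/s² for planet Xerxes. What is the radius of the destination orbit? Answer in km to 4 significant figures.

Transfer time t = 30.05 hours = 1.0818×10^5 s, and t = π√(a_t³/μ).
So a_t = (μ t²/π²)^(1/3) = (40560 × (1.0818×10^5)² / π²)^(1/3) = 36366 km.
Since a_t = (r₁ + r₂)/2, r₂ = 2a_t − r₁ = 2×36366 − 10120 = 62612 km.

r₂ = 62610 km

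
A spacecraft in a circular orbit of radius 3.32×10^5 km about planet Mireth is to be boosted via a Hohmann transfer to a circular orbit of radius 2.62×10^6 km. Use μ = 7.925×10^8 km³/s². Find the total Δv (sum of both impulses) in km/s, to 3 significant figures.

Δv = 25.4 km/s

The Hohmann ellipse has a_t = (r₁ + r₂)/2 = 1.476×10^6 km.
Circular speed at r₁: v₁ = √(μ/r₁) = √(7.925×10^8/3.320×10^5) = 48.857 km/s.
Transfer-orbit speed at r₁ (vis-viva equation): v_p = √[μ(2/r₁ − 1/a_t)] = 65.094 km/s.
First burn Δv₁ = |v_p − v₁| = 16.24 km/s.
At r₂, v₂ = √(μ/r₂) = 17.39198 km/s.
Transfer-orbit speed at r₂: v_a = √[μ(2/r₂ − 1/a_t)] = 8.248498 km/s.
Second burn Δv₂ = |v₂ − v_a| = 9.143 km/s.
Δv = Δv₁ + Δv₂ = 16.24 + 9.143 = 25.38 km/s.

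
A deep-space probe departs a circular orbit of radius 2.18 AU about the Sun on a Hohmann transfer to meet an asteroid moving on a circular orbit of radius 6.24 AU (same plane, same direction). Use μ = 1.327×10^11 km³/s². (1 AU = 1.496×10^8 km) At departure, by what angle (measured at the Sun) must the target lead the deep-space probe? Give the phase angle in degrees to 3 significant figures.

φ = 80.2°

In km: r₁ = 2.18 × 1.496×10^8 = 3.26128×10^8 km; r₂ = 6.24 × 1.496×10^8 = 9.33504×10^8 km.
Semi-major axis of the transfer orbit: a_t = (3.26128×10^8 + 9.33504×10^8)/2 = 6.29816×10^8 km.
Transfer time t = π√(a_t³/μ) = 1.36312×10^8 s.
The target's mean motion on its circular orbit is ω₂ = √(μ/r₂³) = 1.27721×10^-8 rad/s.
Angle swept by the target during transfer: ω₂·t = 1.74099 rad = 99.751°.
The deep-space probe traverses 180° on the transfer ellipse, so the target must lead by 180° − 99.751° = 80.2°.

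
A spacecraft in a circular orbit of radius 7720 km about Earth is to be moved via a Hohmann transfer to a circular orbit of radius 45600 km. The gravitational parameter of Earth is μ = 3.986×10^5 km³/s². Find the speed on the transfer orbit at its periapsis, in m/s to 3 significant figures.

v = 9400 m/s

Semi-major axis of the transfer orbit: a_t = (7720 + 45600)/2 = 26660 km.
The periapsis of the transfer ellipse is at r = 7720 km.
Applying v² = μ(2/r − 1/a_t): v = 9.398 km/s.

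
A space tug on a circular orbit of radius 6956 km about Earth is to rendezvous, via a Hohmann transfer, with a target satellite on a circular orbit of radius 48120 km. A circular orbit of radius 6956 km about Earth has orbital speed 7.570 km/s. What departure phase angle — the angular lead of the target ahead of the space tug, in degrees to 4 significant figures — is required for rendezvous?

From the circular-orbit relation v² = μ/r at r = 6956 km: μ = v²r = (7.570)² × 6956 = 3.98613×10^5 km³/s².
Transfer-ellipse semi-major axis a_t = (r₁ + r₂)/2 = (6956 + 48120)/2 = 27538 km.
The half-period of the transfer ellipse is t = π√(a_t³/μ) = 22740 s.
Target angular speed ω₂ = √(μ/r₂³) = 5.981×10^-5 rad/s.
Angle swept by the target during transfer: ω₂·t = 1.3601 rad = 77.93°.
Arrival is 180° from departure on the ellipse, so φ = 180° − 77.93° = 102.1°.

φ = 102.1°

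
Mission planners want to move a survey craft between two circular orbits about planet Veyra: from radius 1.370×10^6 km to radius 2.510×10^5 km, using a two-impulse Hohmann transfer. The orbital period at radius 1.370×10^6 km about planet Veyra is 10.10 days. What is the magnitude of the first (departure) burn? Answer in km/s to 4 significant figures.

Δv₁ = 4.375 km/s

From Kepler's third law T² = 4π²r³/μ at r = 1.370×10^6 km, T = 10.10 days = 10.10 × 86400 s = 8.7264×10^5 s: μ = 4π²r³/T² = 1.33306×10^8 km³/s².
Semi-major axis of the transfer orbit: a_t = (1.370×10^6 + 2.510×10^5)/2 = 8.105×10^5 km.
On the circular orbit at r = 1.370×10^6 km, v_c = √(μ/r) = 9.864 km/s.
Vis-viva on the transfer ellipse at r = 1.370×10^6 km gives v_t = √[μ(2/r − 1/a_t)] = 5.489 km/s.
Δv₁ = |v_t − v_c| = |5.489 − 9.864| = 4.375 km/s.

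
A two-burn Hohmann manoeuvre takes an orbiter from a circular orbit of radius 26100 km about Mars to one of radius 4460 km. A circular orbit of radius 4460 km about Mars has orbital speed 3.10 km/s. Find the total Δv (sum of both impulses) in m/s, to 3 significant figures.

Δv = 1540 m/s

From the circular-orbit relation v² = μ/r at r = 4460 km: μ = v²r = (3.10)² × 4460 = 42860.6 km³/s².
Transfer-ellipse semi-major axis a_t = (r₁ + r₂)/2 = (26100 + 4460)/2 = 15280 km.
Circular speed at r₁: v₁ = √(μ/r₁) = √(42860.6/26100) = 1.28147 km/s.
Transfer-orbit speed at r₁ (vis-viva): v_a = √[μ(2/r₁ − 1/a_t)] = 0.692332 km/s.
First burn Δv₁ = |v_a − v₁| = 0.5891 km/s.
Circular speed at r₂: v₂ = √(μ/r₂) = 3.1000 km/s.
Transfer-orbit speed at r₂: v_p = √[μ(2/r₂ − 1/a_t)] = 4.0515 km/s.
Second burn Δv₂ = |v₂ − v_p| = 0.9515 km/s.
Δv = Δv₁ + Δv₂ = 0.5891 + 0.9515 = 1.541 km/s.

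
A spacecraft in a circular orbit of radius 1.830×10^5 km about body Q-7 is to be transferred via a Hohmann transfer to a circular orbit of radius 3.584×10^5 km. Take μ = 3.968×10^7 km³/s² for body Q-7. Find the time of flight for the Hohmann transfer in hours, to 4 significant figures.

t = 19.51 hours

Semi-major axis of the transfer orbit: a_t = (1.830×10^5 + 3.584×10^5)/2 = 2.707×10^5 km.
By Kepler's third law the transfer-orbit period is T = 2π√(a_t³/μ), so t = T/2 = 70240 s.
Converting: 70240 s ÷ 3600 s/hour = 19.51 hours.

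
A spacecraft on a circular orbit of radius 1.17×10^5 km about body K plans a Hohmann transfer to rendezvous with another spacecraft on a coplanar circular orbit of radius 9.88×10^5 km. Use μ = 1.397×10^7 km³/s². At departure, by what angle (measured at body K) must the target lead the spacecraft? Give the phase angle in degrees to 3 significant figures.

Semi-major axis of the transfer orbit: a_t = (1.170×10^5 + 9.880×10^5)/2 = 5.525×10^5 km.
Transfer time t = π√(a_t³/μ) = 3.45184×10^5 s.
The target's mean motion on its circular orbit is ω₂ = √(μ/r₂³) = 3.80595×10^-6 rad/s.
Angle swept by the target during transfer: ω₂·t = 1.31375 rad = 75.27°.
The spacecraft traverses 180° on the transfer ellipse, so the target must lead by 180° − 75.27° = 105°.

φ = 105°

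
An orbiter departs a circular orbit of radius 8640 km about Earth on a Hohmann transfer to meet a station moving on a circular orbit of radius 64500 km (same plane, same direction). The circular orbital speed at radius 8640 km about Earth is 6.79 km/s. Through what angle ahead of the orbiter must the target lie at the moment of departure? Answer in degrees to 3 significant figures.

φ = 103°

From the circular-orbit relation v² = μ/r at r = 8640 km: μ = v²r = (6.79)² × 8640 = 3.98339×10^5 km³/s².
The Hohmann ellipse has a_t = (r₁ + r₂)/2 = 36570 km.
The half-period of the transfer ellipse is t = π√(a_t³/μ) = 34810 s.
The target's mean motion on its circular orbit is ω₂ = √(μ/r₂³) = 3.853×10^-5 rad/s.
Angle swept by the target during transfer: ω₂·t = 1.3412 rad = 76.85°.
Arrival is 180° from departure on the ellipse, so φ = 180° − 76.85° = 103°.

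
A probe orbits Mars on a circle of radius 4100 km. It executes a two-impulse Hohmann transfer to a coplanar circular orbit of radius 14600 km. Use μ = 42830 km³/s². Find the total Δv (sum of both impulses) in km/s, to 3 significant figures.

Δv = 1.39 km/s

The Hohmann ellipse has a_t = (r₁ + r₂)/2 = 9350 km.
At r₁ the circular-orbit speed is v₁ = √(μ/r₁) = 3.2321 km/s.
On the transfer ellipse at r₁, v² = μ(2/r − 1/a) gives v_p = √[μ(2/r₁ − 1/a_t)] = 4.0388 km/s.
First burn Δv₁ = |v_p − v₁| = 0.8067 km/s.
At r₂, v₂ = √(μ/r₂) = 1.7128 km/s.
Transfer-orbit speed at r₂: v_a = √[μ(2/r₂ − 1/a_t)] = 1.1342 km/s.
Second burn Δv₂ = |v₂ − v_a| = 0.5786 km/s.
Total Δv = Δv₁ + Δv₂ = 1.385 km/s.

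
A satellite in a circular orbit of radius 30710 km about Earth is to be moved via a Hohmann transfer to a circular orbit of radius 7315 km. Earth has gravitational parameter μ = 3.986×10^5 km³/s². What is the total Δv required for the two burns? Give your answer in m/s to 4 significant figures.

Δv = 3368 m/s

The Hohmann ellipse has a_t = (r₁ + r₂)/2 = 19012.5 km.
At r₁ the circular-orbit speed is v₁ = √(μ/r₁) = 3.603 km/s.
Transfer-orbit speed at r₁ (vis-viva equation): v_a = √[μ(2/r₁ − 1/a_t)] = 2.235 km/s.
First burn Δv₁ = |v_a − v₁| = 1.368 km/s.
Circular speed at r₂: v₂ = √(μ/r₂) = 7.382 km/s.
Transfer-orbit speed at r₂: v_p = √[μ(2/r₂ − 1/a_t)] = 9.382 km/s.
Second burn Δv₂ = |v₂ − v_p| = 2.000 km/s.
Δv = Δv₁ + Δv₂ = 1.368 + 2.000 = 3.368 km/s.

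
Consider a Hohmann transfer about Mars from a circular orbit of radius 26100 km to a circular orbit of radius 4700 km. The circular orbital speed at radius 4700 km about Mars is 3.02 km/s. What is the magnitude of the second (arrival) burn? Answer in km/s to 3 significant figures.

Δv₂ = 0.912 km/s

From the circular-orbit relation v² = μ/r at r = 4700 km: μ = v²r = (3.02)² × 4700 = 42865.9 km³/s².
Semi-major axis of the transfer orbit: a_t = (26100 + 4700)/2 = 15400 km.
Circular speed at r = 4700 km: v_c = √(μ/r) = 3.0200 km/s.
Transfer-orbit speed at the same r (vis-viva, a = a_t): v_t = √[μ(2/r − 1/a_t)] = 3.9316 km/s.
Δv₂ = |v_t − v_c| = |3.9316 − 3.0200| = 0.9116 km/s.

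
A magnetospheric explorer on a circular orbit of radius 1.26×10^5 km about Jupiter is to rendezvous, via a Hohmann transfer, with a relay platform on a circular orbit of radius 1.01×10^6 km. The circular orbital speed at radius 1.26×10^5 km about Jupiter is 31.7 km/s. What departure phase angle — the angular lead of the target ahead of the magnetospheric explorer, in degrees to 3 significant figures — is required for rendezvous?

φ = 104°

From the circular-orbit relation v² = μ/r at r = 1.26×10^5 km: μ = v²r = (31.7)² × 1.26×10^5 = 1.26616×10^8 km³/s².
The Hohmann ellipse has a_t = (r₁ + r₂)/2 = 5.680×10^5 km.
The half-period of the transfer ellipse is t = π√(a_t³/μ) = 1.19516×10^5 s.
The target's mean motion on its circular orbit is ω₂ = √(μ/r₂³) = 1.10857×10^-5 rad/s.
Angle swept by the target during transfer: ω₂·t = 1.3249 rad = 75.91°.
The magnetospheric explorer traverses 180° on the transfer ellipse, so the target must lead by 180° − 75.91° = 104°.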